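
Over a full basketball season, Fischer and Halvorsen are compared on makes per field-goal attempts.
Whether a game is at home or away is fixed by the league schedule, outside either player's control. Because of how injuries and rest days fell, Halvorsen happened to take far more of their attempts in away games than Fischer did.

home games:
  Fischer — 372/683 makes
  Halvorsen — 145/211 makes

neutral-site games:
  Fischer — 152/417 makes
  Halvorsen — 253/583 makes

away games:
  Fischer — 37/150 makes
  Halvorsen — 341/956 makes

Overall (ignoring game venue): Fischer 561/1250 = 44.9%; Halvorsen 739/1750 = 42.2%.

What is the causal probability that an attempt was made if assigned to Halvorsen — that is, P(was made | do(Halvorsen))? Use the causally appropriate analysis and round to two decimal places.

The game venue-specific comparison favours Halvorsen throughout, but the pooled figures favour Fischer. The question is whether to condition on game venue.
The imbalance in game venue arose from how field-goal attempts were allocated, not from anything the player did; and game venue independently affects the outcome. The pooled gap is confounded — condition on game venue.
Standardising Halvorsen to the population game venue mix: 0.298·145/211 + 0.333·253/583 + 0.369·341/956 = 0.481.

0.48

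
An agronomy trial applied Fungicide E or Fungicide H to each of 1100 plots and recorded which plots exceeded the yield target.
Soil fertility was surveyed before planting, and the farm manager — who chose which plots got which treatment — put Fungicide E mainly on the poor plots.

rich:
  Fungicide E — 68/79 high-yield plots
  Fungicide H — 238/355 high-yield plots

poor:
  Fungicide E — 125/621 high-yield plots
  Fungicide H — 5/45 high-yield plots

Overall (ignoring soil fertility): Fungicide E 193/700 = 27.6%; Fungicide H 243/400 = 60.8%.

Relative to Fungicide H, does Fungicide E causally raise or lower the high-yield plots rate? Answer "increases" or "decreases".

increases

The stratified and pooled comparisons disagree (Fungicide E wins within each soil fertility; Fungicide H wins overall), so the answer turns on the causal role of soil fertility.
Soil fertility is set before the fungicide has any effect — it is not caused by the fungicide — and it independently drives the outcome. That makes it a confounder, so the causal comparison is within soil fertility levels.
Within each level — rich: 86.1% vs 67.0%; poor: 20.1% vs 11.1% — Fungicide E is higher every time.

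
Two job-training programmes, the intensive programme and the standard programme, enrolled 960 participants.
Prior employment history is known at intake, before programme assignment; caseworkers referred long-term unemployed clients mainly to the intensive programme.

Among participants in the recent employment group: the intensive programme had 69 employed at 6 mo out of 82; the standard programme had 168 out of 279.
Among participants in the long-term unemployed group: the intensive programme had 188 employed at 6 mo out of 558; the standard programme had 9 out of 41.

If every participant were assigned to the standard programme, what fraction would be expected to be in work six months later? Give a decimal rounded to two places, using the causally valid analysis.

Prior employment history satisfies the back-door criterion: it is not a descendant of the programme, and it blocks the spurious path from programme to outcome. Adjusting for it (i.e., using the within-prior employment history rates) gives the causal effect.
Standardising the standard programme to the population prior employment history mix: 0.376·168/279 + 0.624·9/41 = 0.363.

0.36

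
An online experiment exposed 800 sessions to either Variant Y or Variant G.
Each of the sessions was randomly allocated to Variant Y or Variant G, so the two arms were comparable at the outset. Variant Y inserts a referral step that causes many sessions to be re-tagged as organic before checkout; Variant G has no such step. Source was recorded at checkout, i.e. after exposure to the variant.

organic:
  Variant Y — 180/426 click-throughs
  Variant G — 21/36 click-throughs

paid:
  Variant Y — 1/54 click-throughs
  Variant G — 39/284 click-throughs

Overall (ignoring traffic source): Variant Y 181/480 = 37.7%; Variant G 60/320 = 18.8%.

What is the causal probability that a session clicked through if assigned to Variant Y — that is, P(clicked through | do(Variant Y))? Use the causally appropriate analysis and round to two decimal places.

0.38

Because the variant influences traffic source, traffic source is a post-treatment mediator, not a confounder. Stratifying on it would bias the estimate; the causal effect is the crude pooled difference.
So P(outcome | do(Variant Y)) is just the pooled rate for Variant Y: 181/480 = 0.377.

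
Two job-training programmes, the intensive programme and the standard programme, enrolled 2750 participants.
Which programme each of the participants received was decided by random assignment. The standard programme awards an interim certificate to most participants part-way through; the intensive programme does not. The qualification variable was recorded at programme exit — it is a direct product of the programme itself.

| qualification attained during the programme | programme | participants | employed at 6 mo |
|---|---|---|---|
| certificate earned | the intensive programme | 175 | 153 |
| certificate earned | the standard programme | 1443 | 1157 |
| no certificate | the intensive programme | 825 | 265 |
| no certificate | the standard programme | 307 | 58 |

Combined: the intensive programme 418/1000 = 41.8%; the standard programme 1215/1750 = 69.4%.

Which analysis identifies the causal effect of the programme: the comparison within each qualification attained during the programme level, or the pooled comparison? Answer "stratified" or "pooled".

pooled

Qualification attained during the programme is recorded after the programme and is itself shifted by it — it sits on the causal path from programme to outcome. Conditioning on a mediator would strip out part of the effect we want; the pooled comparison gives the total causal effect.
Pooled: the intensive programme 41.8% vs the standard programme 69.4%; the standard programme is higher overall.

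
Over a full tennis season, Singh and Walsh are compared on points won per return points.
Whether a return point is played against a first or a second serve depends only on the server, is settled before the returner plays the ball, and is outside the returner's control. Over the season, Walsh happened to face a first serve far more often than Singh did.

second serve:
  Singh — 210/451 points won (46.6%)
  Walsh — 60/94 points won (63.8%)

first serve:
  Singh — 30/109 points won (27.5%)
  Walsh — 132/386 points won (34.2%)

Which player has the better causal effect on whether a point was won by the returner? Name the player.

Walsh

The imbalance in serve type arose from how return points were allocated, not from anything the player did; and serve type independently affects the outcome. The pooled gap is confounded — condition on serve type.
Within each level — second serve: 46.6% vs 63.8%; first serve: 27.5% vs 34.2% — Walsh is higher every time.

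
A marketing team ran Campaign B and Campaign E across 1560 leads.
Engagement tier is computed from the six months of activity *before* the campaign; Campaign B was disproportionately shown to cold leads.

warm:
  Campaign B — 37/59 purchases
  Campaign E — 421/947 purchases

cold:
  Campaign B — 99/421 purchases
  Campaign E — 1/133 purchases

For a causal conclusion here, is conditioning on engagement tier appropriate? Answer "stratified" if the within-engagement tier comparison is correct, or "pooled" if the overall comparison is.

stratified

Within every engagement tier level Campaign B has the higher rate, yet pooled Campaign E does — Simpson's reversal.
Nothing the campaign does changes engagement tier; the imbalance is an allocation artefact. With engagement tier also predicting the outcome, the pooled figure is confounded, and the within-stratum comparison is the causal one.
Within each level — warm: 62.7% vs 44.5%; cold: 23.5% vs 0.8% — Campaign B is higher every time.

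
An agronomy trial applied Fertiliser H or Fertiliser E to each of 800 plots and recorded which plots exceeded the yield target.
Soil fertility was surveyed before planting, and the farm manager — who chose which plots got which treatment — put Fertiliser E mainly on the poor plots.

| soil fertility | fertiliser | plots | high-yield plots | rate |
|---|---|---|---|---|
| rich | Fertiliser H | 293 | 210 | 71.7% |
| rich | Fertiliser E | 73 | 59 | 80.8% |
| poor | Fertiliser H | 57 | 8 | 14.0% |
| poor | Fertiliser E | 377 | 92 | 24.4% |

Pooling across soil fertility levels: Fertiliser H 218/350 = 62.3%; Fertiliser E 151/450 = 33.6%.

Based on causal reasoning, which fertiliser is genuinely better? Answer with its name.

Within every soil fertility level Fertiliser E has the higher rate, yet pooled Fertiliser H does — Simpson's reversal.
Soil fertility differs across fertilisers for reasons unrelated to any effect of the fertiliser itself, and it separately predicts the outcome — a classic confounder. We must compare within soil fertility levels.
Within each level — rich: 71.7% vs 80.8%; poor: 14.0% vs 24.4% — Fertiliser E is higher every time.

Fertiliser E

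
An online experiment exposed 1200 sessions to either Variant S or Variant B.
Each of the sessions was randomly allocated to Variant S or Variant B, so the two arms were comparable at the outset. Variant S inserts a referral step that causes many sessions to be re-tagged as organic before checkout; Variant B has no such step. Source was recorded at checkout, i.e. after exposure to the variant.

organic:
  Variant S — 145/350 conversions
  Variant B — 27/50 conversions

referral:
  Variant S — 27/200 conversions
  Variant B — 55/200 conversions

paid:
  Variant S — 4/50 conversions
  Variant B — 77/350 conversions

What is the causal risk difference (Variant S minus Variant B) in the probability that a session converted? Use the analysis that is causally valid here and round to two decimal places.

Within every traffic source level Variant B has the higher rate, yet pooled Variant S does — Simpson's reversal.
The distribution of traffic source is itself part of what the variant does — it is an intermediate outcome. Holding it fixed would remove that part of the effect; the total effect is the pooled difference.
The causal difference is the pooled difference: 0.293 − 0.265 = +0.028.

+0.03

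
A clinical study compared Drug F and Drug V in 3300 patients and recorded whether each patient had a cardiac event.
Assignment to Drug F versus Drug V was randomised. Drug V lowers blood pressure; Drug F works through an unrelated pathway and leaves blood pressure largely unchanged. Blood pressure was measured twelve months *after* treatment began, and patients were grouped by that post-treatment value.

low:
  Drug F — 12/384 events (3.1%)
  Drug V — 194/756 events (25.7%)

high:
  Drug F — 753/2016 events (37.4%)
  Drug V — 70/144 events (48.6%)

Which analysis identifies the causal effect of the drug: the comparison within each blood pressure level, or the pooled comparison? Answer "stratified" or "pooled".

pooled

The stratified and pooled comparisons disagree (Drug F wins within each blood pressure; Drug V wins overall), so the answer turns on the causal role of blood pressure.
Blood pressure is recorded after the drug and is itself shifted by it — it sits on the causal path from drug to outcome. Conditioning on a mediator would strip out part of the effect we want; the pooled comparison gives the total causal effect.
Pooled: Drug F 31.9% vs Drug V 29.3%; Drug V is lower overall.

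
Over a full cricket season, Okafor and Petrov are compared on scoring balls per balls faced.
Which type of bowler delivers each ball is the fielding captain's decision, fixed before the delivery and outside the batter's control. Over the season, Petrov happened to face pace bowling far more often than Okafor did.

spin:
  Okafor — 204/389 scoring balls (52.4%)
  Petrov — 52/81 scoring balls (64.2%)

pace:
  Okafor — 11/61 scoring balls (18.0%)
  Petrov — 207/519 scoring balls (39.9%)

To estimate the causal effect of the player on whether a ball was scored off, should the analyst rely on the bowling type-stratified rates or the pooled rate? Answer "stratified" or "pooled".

The bowling type-specific comparison favours Petrov throughout, but the pooled figures favour Okafor. The question is whether to condition on bowling type.
Since bowling type is a pre-existing factor (not a product of the player) and it affects the outcome on its own, it is a confounder. The stratified rates, not the pooled rate, identify the causal effect.
Within each level — spin: 52.4% vs 64.2%; pace: 18.0% vs 39.9% — Petrov is higher every time.

stratified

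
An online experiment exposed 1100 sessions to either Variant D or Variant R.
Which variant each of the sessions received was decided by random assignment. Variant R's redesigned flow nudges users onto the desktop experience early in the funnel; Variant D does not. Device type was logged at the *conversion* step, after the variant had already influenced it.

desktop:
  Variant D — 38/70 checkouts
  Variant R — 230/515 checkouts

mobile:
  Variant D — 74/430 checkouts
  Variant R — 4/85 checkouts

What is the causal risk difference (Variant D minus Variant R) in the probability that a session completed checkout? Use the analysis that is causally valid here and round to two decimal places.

Device type here is a post-treatment variable shaped by the variant; conditioning on it would introduce bias rather than remove it. The overall comparison is the causal one.
The causal difference is the pooled difference: 0.224 − 0.390 = -0.166.

-0.17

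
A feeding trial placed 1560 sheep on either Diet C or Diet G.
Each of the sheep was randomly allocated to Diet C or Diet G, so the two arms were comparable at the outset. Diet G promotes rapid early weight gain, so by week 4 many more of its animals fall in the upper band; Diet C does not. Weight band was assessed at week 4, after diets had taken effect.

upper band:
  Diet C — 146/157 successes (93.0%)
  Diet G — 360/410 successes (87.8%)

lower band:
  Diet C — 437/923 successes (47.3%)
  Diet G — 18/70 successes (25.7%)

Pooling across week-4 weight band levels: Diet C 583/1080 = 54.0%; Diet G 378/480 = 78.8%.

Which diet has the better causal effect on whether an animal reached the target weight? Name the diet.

Diet G

Within every week-4 weight band level Diet C has the higher rate, yet pooled Diet G does — Simpson's reversal.
The distribution of week-4 weight band is itself part of what the diet does — it is an intermediate outcome. Holding it fixed would remove that part of the effect; the total effect is the pooled difference.
Pooled: Diet C 54.0% vs Diet G 78.8%; Diet G is higher overall.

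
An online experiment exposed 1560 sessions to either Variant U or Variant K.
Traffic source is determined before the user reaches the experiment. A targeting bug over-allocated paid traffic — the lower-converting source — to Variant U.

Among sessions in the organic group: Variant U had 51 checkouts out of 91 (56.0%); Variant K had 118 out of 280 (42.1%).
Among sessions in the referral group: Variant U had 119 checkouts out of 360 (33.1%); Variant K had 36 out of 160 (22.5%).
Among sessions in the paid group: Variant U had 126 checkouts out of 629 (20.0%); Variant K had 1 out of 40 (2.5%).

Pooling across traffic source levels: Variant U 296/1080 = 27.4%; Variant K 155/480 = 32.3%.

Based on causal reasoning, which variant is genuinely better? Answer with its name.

Variant U

Traffic source satisfies the back-door criterion: it is not a descendant of the variant, and it blocks the spurious path from variant to outcome. Adjusting for it (i.e., using the within-traffic source rates) gives the causal effect.
Within each level — organic: 56.0% vs 42.1%; referral: 33.1% vs 22.5%; paid: 20.0% vs 2.5% — Variant U is higher every time.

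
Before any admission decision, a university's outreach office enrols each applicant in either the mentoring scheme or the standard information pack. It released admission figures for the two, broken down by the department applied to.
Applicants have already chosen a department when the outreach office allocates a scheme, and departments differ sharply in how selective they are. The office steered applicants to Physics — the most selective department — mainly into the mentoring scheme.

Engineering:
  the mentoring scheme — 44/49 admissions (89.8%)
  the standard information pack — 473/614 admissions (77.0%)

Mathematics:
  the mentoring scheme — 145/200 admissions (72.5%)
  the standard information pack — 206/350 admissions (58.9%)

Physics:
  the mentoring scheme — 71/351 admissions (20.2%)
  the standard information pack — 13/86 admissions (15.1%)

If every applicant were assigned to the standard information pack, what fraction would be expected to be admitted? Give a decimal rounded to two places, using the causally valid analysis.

0.55

The imbalance in department arose from how applicants were allocated, not from anything the outreach scheme did; and department independently affects the outcome. The pooled gap is confounded — condition on department.
Standardising the standard information pack to the population department mix: 0.402·473/614 + 0.333·206/350 + 0.265·13/86 = 0.546.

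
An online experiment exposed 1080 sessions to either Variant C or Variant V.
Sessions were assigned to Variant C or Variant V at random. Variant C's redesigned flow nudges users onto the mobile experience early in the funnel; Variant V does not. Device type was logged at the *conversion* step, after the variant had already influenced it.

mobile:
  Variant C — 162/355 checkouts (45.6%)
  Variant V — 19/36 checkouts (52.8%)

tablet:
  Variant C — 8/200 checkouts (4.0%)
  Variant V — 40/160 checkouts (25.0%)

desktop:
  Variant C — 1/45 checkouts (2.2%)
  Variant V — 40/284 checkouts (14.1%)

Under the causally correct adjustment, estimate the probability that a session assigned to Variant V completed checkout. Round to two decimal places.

Device type here is a post-treatment variable shaped by the variant; conditioning on it would introduce bias rather than remove it. The overall comparison is the causal one.
So P(outcome | do(Variant V)) is just the pooled rate for Variant V: 99/480 = 0.206.

0.21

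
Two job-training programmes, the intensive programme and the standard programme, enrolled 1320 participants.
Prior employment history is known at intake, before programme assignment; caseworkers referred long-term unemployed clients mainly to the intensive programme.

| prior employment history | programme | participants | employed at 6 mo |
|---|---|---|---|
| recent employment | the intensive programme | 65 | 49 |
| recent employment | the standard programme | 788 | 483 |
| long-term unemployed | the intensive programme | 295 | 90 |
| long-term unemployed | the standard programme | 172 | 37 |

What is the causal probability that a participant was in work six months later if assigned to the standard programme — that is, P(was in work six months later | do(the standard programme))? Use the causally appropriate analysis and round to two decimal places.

0.47

Here prior employment history is a common cause — it drives both which programme a case falls under and the outcome. The crude comparison mixes populations; the stratum-specific rates are the causally relevant ones.
Standardising the standard programme to the population prior employment history mix: 0.646·483/788 + 0.354·37/172 = 0.472.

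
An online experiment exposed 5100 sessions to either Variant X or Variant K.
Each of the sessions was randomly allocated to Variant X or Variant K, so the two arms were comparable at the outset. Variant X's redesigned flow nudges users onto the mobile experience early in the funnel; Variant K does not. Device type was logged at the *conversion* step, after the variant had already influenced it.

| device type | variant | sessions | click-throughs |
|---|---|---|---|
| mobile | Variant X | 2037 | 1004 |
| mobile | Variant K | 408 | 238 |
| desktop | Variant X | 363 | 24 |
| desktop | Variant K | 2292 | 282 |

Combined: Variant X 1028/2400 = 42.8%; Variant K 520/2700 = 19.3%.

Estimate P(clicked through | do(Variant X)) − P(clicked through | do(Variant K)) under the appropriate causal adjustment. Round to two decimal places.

+0.24

Device type is downstream of the variant. One should not condition on a consequence of treatment, so the overall rates are the right comparison.
The causal difference is the pooled difference: 0.428 − 0.193 = +0.236.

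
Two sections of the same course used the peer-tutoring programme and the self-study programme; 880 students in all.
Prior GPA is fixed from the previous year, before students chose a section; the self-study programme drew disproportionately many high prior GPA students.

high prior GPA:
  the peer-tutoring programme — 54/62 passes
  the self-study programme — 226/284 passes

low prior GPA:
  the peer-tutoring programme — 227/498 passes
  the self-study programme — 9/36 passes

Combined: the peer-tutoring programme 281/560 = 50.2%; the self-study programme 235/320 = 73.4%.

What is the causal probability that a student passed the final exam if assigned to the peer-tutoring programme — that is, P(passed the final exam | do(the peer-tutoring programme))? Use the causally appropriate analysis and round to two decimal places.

Nothing the teaching method does changes prior GPA band; the imbalance is an allocation artefact. With prior GPA band also predicting the outcome, the pooled figure is confounded, and the within-stratum comparison is the causal one.
Standardising the peer-tutoring programme to the population prior GPA band mix: 0.393·54/62 + 0.607·227/498 = 0.619.

0.62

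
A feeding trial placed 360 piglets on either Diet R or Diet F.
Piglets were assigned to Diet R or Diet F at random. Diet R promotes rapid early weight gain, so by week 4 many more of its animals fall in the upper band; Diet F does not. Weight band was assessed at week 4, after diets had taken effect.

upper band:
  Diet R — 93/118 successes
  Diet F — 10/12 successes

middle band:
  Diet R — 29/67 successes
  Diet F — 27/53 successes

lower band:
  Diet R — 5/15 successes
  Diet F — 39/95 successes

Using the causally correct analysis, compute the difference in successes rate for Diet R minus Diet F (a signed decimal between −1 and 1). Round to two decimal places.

+0.16

Because the diet influences week-4 weight band, week-4 weight band is a post-treatment mediator, not a confounder. Stratifying on it would bias the estimate; the causal effect is the crude pooled difference.
The causal difference is the pooled difference: 0.635 − 0.475 = +0.160.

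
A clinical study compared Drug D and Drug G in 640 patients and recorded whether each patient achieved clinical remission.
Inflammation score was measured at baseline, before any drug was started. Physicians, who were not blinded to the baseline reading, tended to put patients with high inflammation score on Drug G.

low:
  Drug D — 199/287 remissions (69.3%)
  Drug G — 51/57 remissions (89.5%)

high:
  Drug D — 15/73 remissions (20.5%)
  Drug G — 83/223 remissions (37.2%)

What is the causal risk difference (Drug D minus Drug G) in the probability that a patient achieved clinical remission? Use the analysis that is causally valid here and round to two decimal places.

-0.19

The inflammation score-specific comparison favours Drug G throughout, but the pooled figures favour Drug D. The question is whether to condition on inflammation score.
Inflammation score is set before the drug has any effect — it is not caused by the drug — and it independently drives the outcome. That makes it a confounder, so the causal comparison is within inflammation score levels.
Adjusting over the population distribution of inflammation score: 0.537·(0.693−0.895) + 0.463·(0.205−0.372) = -0.185.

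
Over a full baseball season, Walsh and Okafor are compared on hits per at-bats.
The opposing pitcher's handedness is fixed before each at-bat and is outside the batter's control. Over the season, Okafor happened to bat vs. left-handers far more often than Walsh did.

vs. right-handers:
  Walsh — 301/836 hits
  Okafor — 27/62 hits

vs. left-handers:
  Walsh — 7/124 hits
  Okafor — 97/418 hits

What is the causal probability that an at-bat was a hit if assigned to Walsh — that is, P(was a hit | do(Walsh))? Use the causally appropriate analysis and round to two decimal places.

Okafor is higher inside every pitcher handedness stratum but Walsh is higher in aggregate. Whether to stratify depends on how pitcher handedness relates to the player.
The imbalance in pitcher handedness arose from how at-bats were allocated, not from anything the player did; and pitcher handedness independently affects the outcome. The pooled gap is confounded — condition on pitcher handedness.
Standardising Walsh to the population pitcher handedness mix: 0.624·301/836 + 0.376·7/124 = 0.246.

0.25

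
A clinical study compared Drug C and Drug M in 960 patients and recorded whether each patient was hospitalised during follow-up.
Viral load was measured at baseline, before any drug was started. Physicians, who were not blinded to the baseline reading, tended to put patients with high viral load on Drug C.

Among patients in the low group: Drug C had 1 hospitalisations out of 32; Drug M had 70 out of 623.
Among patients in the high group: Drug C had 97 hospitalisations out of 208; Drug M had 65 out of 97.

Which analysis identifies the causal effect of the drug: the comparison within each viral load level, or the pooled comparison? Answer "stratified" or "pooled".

The viral load-specific comparison favours Drug C throughout, but the pooled figures favour Drug M. The question is whether to condition on viral load.
Viral load satisfies the back-door criterion: it is not a descendant of the drug, and it blocks the spurious path from drug to outcome. Adjusting for it (i.e., using the within-viral load rates) gives the causal effect.
Within each level — low: 3.1% vs 11.2%; high: 46.6% vs 67.0% — Drug C is lower every time.

stratified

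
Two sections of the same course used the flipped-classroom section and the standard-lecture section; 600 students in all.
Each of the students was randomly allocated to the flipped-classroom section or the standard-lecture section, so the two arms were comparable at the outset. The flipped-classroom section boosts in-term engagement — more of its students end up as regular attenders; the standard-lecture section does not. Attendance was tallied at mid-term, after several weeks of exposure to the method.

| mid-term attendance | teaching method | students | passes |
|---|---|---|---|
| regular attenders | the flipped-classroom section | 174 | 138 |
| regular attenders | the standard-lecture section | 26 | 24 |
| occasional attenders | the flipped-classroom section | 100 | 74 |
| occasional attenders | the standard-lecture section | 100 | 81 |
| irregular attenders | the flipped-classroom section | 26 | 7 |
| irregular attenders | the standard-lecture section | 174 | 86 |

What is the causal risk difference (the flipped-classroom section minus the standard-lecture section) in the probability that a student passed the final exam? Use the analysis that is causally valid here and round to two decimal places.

+0.09

The stratified and pooled comparisons disagree (the standard-lecture section wins within each mid-term attendance; the flipped-classroom section wins overall), so the answer turns on the causal role of mid-term attendance.
Mid-term attendance is downstream of the teaching method. One should not condition on a consequence of treatment, so the overall rates are the right comparison.
The causal difference is the pooled difference: 0.730 − 0.637 = +0.093.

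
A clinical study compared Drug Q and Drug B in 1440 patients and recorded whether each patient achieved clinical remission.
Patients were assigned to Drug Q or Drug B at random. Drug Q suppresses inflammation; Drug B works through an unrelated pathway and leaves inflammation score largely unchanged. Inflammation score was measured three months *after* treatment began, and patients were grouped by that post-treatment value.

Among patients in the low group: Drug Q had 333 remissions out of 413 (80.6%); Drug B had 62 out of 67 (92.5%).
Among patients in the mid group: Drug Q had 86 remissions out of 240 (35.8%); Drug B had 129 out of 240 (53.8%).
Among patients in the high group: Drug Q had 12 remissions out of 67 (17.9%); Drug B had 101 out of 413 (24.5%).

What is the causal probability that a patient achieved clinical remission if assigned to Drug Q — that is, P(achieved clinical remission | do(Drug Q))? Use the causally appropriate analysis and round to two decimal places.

The distribution of inflammation score is itself part of what the drug does — it is an intermediate outcome. Holding it fixed would remove that part of the effect; the total effect is the pooled difference.
So P(outcome | do(Drug Q)) is just the pooled rate for Drug Q: 431/720 = 0.599.

0.60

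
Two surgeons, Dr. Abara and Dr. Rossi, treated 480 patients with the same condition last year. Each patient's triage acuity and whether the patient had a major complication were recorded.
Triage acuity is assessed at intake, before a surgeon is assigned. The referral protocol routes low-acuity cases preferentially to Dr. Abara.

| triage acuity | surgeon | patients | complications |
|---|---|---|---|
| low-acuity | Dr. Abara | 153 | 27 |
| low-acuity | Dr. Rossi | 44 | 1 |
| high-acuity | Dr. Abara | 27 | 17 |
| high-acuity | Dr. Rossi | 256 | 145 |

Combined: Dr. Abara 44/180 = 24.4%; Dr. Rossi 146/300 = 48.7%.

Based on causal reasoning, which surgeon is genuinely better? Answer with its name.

Dr. Rossi

The stratified and pooled comparisons disagree (Dr. Rossi wins within each triage acuity; Dr. Abara wins overall), so the answer turns on the causal role of triage acuity.
Triage acuity differs across surgeons for reasons unrelated to any effect of the surgeon itself, and it separately predicts the outcome — a classic confounder. We must compare within triage acuity levels.
Within each level — low-acuity: 17.6% vs 2.3%; high-acuity: 63.0% vs 56.6% — Dr. Rossi is lower every time.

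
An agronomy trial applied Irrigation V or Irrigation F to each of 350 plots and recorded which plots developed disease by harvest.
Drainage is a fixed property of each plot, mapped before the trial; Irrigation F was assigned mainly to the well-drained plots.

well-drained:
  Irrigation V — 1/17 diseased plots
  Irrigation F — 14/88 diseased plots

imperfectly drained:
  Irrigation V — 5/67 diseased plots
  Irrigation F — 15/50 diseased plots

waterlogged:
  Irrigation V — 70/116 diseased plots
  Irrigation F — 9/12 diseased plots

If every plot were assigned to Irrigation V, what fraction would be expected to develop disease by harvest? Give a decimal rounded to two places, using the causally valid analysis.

0.26

The field drainage-specific comparison favours Irrigation V throughout, but the pooled figures favour Irrigation F. The question is whether to condition on field drainage.
Since field drainage is a pre-existing factor (not a product of the irrigation) and it affects the outcome on its own, it is a confounder. The stratified rates, not the pooled rate, identify the causal effect.
Standardising Irrigation V to the population field drainage mix: 0.300·1/17 + 0.334·5/67 + 0.366·70/116 = 0.263.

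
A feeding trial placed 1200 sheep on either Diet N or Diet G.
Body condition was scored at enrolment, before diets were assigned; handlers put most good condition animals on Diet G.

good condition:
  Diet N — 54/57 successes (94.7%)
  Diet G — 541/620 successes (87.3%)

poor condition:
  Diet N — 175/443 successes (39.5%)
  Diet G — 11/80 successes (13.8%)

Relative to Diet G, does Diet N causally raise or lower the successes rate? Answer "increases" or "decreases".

Starting body condition is set before the diet has any effect — it is not caused by the diet — and it independently drives the outcome. That makes it a confounder, so the causal comparison is within starting body condition levels.
Within each level — good condition: 94.7% vs 87.3%; poor condition: 39.5% vs 13.8% — Diet N is higher every time.

increases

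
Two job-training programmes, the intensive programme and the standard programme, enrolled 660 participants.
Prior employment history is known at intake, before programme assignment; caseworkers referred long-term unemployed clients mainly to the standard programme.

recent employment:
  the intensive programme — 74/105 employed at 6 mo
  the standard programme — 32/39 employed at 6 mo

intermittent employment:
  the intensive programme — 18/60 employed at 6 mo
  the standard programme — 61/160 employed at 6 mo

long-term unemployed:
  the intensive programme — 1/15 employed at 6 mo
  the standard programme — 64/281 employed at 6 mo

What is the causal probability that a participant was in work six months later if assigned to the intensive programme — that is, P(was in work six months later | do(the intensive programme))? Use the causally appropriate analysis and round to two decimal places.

0.28

Here prior employment history is a common cause — it drives both which programme a case falls under and the outcome. The crude comparison mixes populations; the stratum-specific rates are the causally relevant ones.
Standardising the intensive programme to the population prior employment history mix: 0.218·74/105 + 0.333·18/60 + 0.448·1/15 = 0.284.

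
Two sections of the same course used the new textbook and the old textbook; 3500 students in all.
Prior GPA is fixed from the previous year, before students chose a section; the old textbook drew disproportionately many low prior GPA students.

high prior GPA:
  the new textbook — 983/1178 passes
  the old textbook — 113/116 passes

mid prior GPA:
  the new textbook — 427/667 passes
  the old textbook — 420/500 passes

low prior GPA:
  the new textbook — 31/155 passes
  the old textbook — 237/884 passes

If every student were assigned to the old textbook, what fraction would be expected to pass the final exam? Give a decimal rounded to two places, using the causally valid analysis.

The stratified and pooled comparisons disagree (the old textbook wins within each prior GPA band; the new textbook wins overall), so the answer turns on the causal role of prior GPA band.
Prior GPA band differs across teaching methods for reasons unrelated to any effect of the teaching method itself, and it separately predicts the outcome — a classic confounder. We must compare within prior GPA band levels.
Standardising the old textbook to the population prior GPA band mix: 0.370·113/116 + 0.333·420/500 + 0.297·237/884 = 0.720.

0.72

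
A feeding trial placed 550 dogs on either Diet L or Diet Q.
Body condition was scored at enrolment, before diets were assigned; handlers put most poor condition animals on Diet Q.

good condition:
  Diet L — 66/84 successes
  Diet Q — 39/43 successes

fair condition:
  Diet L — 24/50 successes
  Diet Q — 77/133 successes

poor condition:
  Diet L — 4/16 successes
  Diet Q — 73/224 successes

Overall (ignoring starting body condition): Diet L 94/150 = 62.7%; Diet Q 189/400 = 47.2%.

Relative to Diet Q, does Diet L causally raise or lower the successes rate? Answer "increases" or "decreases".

decreases

Starting body condition satisfies the back-door criterion: it is not a descendant of the diet, and it blocks the spurious path from diet to outcome. Adjusting for it (i.e., using the within-starting body condition rates) gives the causal effect.
Within each level — good condition: 78.6% vs 90.7%; fair condition: 48.0% vs 57.9%; poor condition: 25.0% vs 32.6% — Diet Q is higher every time.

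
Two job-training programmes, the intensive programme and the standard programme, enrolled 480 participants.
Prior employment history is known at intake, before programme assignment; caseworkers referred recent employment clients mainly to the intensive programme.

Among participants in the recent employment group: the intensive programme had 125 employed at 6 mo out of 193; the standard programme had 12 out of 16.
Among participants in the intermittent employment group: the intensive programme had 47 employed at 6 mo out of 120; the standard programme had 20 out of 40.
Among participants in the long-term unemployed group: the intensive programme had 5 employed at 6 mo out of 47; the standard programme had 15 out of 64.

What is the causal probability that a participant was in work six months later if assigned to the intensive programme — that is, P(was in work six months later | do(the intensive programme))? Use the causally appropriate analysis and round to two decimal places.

Within every prior employment history level the standard programme has the higher rate, yet pooled the intensive programme does — Simpson's reversal.
Here prior employment history is a common cause — it drives both which programme a case falls under and the outcome. The crude comparison mixes populations; the stratum-specific rates are the causally relevant ones.
Standardising the intensive programme to the population prior employment history mix: 0.435·125/193 + 0.333·47/120 + 0.231·5/47 = 0.437.

0.44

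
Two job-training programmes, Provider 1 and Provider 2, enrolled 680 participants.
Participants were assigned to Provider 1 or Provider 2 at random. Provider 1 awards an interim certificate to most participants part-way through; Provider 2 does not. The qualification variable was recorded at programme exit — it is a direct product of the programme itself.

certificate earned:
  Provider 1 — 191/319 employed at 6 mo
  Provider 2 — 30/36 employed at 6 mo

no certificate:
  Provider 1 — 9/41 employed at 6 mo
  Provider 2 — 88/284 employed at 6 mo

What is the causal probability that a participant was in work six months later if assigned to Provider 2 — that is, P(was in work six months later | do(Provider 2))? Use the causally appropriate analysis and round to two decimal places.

0.37

The qualification attained during the programme-specific comparison favours Provider 2 throughout, but the pooled figures favour Provider 1. The question is whether to condition on qualification attained during the programme.
Qualification attained during the programme is downstream of the programme. One should not condition on a consequence of treatment, so the overall rates are the right comparison.
So P(outcome | do(Provider 2)) is just the pooled rate for Provider 2: 118/320 = 0.369.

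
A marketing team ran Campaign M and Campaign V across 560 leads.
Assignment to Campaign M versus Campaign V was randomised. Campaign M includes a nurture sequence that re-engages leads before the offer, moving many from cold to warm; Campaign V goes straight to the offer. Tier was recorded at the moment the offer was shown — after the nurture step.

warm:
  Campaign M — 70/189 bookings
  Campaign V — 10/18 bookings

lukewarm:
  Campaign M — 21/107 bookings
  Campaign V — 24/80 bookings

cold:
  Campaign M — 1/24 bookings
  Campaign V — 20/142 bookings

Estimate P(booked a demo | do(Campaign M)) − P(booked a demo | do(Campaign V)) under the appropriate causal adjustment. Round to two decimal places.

Campaign V is higher inside every engagement tier stratum but Campaign M is higher in aggregate. Whether to stratify depends on how engagement tier relates to the campaign.
Engagement tier is recorded after the campaign and is itself shifted by it — it sits on the causal path from campaign to outcome. Conditioning on a mediator would strip out part of the effect we want; the pooled comparison gives the total causal effect.
The causal difference is the pooled difference: 0.287 − 0.225 = +0.062.

+0.06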